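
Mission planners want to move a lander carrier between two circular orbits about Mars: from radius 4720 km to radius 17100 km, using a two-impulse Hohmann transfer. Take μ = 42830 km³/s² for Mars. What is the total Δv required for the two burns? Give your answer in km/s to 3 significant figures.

Δv = 1.30 km/s

Transfer-ellipse semi-major axis a_t = (r₁ + r₂)/2 = (4720 + 17100)/2 = 10910 km.
At r₁ the circular-orbit speed is v₁ = √(μ/r₁) = 3.012333 km/s.
On the transfer ellipse at r₁, vis-viva equation gives v_p = √[μ(2/r₁ − 1/a_t)] = 3.771279 km/s.
First burn Δv₁ = |v_p − v₁| = 0.7589 km/s.
At r₂, v₂ = √(μ/r₂) = 1.58262 km/s.
Transfer-orbit speed at r₂: v_a = √[μ(2/r₂ − 1/a_t)] = 1.04096 km/s.
Second burn Δv₂ = |v₂ − v_a| = 0.5417 km/s.
Total Δv = Δv₁ + Δv₂ = 1.301 km/s.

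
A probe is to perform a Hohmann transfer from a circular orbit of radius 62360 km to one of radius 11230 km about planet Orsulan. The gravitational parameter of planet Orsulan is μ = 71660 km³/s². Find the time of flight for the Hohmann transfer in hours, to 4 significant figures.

The Hohmann ellipse has a_t = (r₁ + r₂)/2 = 36795 km.
Transfer time t = π√(a_t³/μ) = π√((36795)³ / 71660) = 82830 s.
Converting: 82830 s ÷ 3600 s/hour = 23.01 hours.

t = 23.01 hours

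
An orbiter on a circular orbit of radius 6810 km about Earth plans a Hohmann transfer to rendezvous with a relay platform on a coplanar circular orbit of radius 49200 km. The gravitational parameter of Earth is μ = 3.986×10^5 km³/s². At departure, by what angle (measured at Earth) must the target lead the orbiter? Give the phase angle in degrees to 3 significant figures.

Transfer-ellipse semi-major axis a_t = (r₁ + r₂)/2 = (6810 + 49200)/2 = 28005 km.
Transfer time t = π√(a_t³/μ) = 23320 s.
Target angular speed ω₂ = √(μ/r₂³) = 5.785×10^-5 rad/s.
Angle swept by the target during transfer: ω₂·t = 1.3491 rad = 77.30°.
Arrival is 180° from departure on the ellipse, so φ = 180° − 77.30° = 103°.

φ = 103°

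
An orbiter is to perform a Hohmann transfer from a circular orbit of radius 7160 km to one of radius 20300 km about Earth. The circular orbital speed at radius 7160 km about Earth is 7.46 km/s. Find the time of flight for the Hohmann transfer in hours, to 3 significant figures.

From the circular-orbit relation v² = μ/r at r = 7160 km: μ = v²r = (7.46)² × 7160 = 3.98465×10^5 km³/s².
The Hohmann ellipse has a_t = (r₁ + r₂)/2 = 13730 km.
Half the transfer-orbit period gives t = π√(a_t³/μ) = 8007 s.
Converting: 8007 s ÷ 3600 s/hour = 2.22 hours.

t = 2.22 hours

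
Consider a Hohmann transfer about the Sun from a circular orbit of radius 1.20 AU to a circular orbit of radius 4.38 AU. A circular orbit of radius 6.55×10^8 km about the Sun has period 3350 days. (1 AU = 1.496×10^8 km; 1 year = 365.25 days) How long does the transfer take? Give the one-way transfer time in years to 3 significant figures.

From Kepler's third law T² = 4π²r³/μ at r = 6.55×10^8 km, T = 3350 days = 3350 × 86400 s = 2.8944×10^8 s: μ = 4π²r³/T² = 1.32424×10^11 km³/s².
In km: r₁ = 1.20 × 1.496×10^8 = 1.7952×10^8 km; r₂ = 4.38 × 1.496×10^8 = 6.55248×10^8 km.
Semi-major axis of the transfer orbit: a_t = (1.7952×10^8 + 6.55248×10^8)/2 = 4.17384×10^8 km.
By Kepler's third law the transfer-orbit period is T = 2π√(a_t³/μ), so t = T/2 = 7.362×10^7 s.
Converting: 7.362×10^7 s ÷ 3.15576×10^7 s/year (365.25 × 86400) = 2.33 years.

t = 2.33 years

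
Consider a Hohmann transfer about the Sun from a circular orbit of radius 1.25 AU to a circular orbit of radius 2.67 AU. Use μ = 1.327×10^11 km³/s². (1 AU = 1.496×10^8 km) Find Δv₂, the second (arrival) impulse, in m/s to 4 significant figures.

In km: r₁ = 1.25 × 1.496×10^8 = 1.870×10^8 km; r₂ = 2.67 × 1.496×10^8 = 3.99432×10^8 km.
The Hohmann ellipse has a_t = (r₁ + r₂)/2 = 2.93216×10^8 km.
Circular speed at r = 3.99432×10^8 km: v_c = √(μ/r) = 18.227 km/s.
Transfer-orbit speed at the same r (vis-viva, a = a_t): v_t = √[μ(2/r − 1/a_t)] = 14.556 km/s.
Δv₂ = |v_t − v_c| = |14.556 − 18.227| = 3.671 km/s.

Δv₂ = 3671 m/s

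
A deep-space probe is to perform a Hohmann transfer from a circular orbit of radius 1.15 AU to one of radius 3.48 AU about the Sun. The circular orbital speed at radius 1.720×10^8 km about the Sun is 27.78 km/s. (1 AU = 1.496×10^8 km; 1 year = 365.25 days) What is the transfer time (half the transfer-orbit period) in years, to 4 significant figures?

From the circular-orbit relation v² = μ/r at r = 1.720×10^8 km: μ = v²r = (27.78)² × 1.720×10^8 = 1.32737×10^11 km³/s².
In km: r₁ = 1.15 × 1.496×10^8 = 1.7204×10^8 km; r₂ = 3.48 × 1.496×10^8 = 5.20608×10^8 km.
Transfer-ellipse semi-major axis a_t = (r₁ + r₂)/2 = (1.7204×10^8 + 5.20608×10^8)/2 = 3.46324×10^8 km.
By Kepler's third law the transfer-orbit period is T = 2π√(a_t³/μ), so t = T/2 = 5.557×10^7 s.
Converting: 5.557×10^7 s ÷ 3.15576×10^7 s/year (365.25 × 86400) = 1.761 years.

t = 1.761 years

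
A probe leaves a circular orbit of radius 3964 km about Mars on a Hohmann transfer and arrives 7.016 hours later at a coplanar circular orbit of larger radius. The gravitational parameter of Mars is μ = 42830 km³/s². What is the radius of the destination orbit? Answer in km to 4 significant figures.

Transfer time t = 7.016 hours = 25257.6 s, and t = π√(a_t³/μ).
So a_t = (μ t²/π²)^(1/3) = (42830 × (25257.6)² / π²)^(1/3) = 14041 km.
Since a_t = (r₁ + r₂)/2, r₂ = 2a_t − r₁ = 2×14041 − 3964 = 24118 km.

r₂ = 24120 km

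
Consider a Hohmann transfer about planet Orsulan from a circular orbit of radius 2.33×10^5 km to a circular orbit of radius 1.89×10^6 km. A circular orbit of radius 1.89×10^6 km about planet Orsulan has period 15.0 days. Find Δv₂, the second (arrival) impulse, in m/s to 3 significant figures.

From Kepler's third law T² = 4π²r³/μ at r = 1.89×10^6 km, T = 15.0 days = 15.0 × 86400 s = 1.296×10^6 s: μ = 4π²r³/T² = 1.58685×10^8 km³/s².
The Hohmann ellipse has a_t = (r₁ + r₂)/2 = 1.0615×10^6 km.
On the circular orbit at r = 1.890×10^6 km, v_c = √(μ/r) = 9.163 km/s.
Vis-viva on the transfer ellipse at r = 1.890×10^6 km gives v_t = √[μ(2/r − 1/a_t)] = 4.293 km/s.
Δv₂ = |v_t − v_c| = |4.293 − 9.163| = 4.870 km/s.

Δv₂ = 4870 m/s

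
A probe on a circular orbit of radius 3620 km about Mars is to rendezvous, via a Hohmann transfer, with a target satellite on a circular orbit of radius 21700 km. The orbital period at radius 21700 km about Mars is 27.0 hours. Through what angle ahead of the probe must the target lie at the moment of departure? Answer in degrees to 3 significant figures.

From Kepler's third law T² = 4π²r³/μ at r = 21700 km, T = 27.0 hours = 27.0 × 3600 s = 97200 s: μ = 4π²r³/T² = 42697.9 km³/s².
The Hohmann ellipse has a_t = (r₁ + r₂)/2 = 12660 km.
Transfer time t = π√(a_t³/μ) = 21660 s.
Target angular speed ω₂ = √(μ/r₂³) = 6.464×10^-5 rad/s.
Angle swept by the target during transfer: ω₂·t = 1.400 rad = 80.21°.
The probe traverses 180° on the transfer ellipse, so the target must lead by 180° − 80.21° = 99.8°.

φ = 99.8°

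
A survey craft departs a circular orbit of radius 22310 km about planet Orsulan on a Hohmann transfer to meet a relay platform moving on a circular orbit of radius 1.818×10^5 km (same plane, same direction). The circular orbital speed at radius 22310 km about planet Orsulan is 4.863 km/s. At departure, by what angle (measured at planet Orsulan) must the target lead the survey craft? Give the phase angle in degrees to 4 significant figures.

φ = 104.3°

From the circular-orbit relation v² = μ/r at r = 22310 km: μ = v²r = (4.863)² × 22310 = 5.27604×10^5 km³/s².
The Hohmann ellipse has a_t = (r₁ + r₂)/2 = 1.02055×10^5 km.
The half-period of the transfer ellipse is t = π√(a_t³/μ) = 1.4101×10^5 s.
The target's mean motion on its circular orbit is ω₂ = √(μ/r₂³) = 9.3705×10^-6 rad/s.
Angle swept by the target during transfer: ω₂·t = 1.32133 rad = 75.71°.
The survey craft traverses 180° on the transfer ellipse, so the target must lead by 180° − 75.71° = 104.3°.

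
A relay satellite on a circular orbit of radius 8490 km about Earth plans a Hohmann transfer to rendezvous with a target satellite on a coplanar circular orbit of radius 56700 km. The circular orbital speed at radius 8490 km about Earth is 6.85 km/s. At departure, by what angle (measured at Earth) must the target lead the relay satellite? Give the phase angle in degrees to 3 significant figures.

φ = 102°

From the circular-orbit relation v² = μ/r at r = 8490 km: μ = v²r = (6.85)² × 8490 = 3.98372×10^5 km³/s².
The Hohmann ellipse has a_t = (r₁ + r₂)/2 = 32595 km.
Transfer time t = π√(a_t³/μ) = 29290 s.
The target's mean motion on its circular orbit is ω₂ = √(μ/r₂³) = 4.675×10^-5 rad/s.
Angle swept by the target during transfer: ω₂·t = 1.3693 rad = 78.46°.
Arrival is 180° from departure on the ellipse, so φ = 180° − 78.46° = 102°.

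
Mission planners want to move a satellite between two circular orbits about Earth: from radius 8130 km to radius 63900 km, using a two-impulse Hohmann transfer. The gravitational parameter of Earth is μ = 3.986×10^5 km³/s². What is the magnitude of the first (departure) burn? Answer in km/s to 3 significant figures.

Δv₁ = 2.32 km/s

Transfer-ellipse semi-major axis a_t = (r₁ + r₂)/2 = (8130 + 63900)/2 = 36015 km.
Circular speed at r = 8130 km: v_c = √(μ/r) = 7.002 km/s.
Vis-viva on the transfer ellipse at r = 8130 km gives v_t = √[μ(2/r − 1/a_t)] = 9.327 km/s.
Δv₁ = |v_t − v_c| = |9.327 − 7.002| = 2.325 km/s.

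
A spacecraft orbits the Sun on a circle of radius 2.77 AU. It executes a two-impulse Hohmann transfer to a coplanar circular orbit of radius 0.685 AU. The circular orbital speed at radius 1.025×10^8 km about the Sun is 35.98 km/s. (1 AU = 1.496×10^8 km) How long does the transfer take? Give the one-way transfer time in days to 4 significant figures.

From the circular-orbit relation v² = μ/r at r = 1.025×10^8 km: μ = v²r = (35.98)² × 1.025×10^8 = 1.32692×10^11 km³/s².
In km: r₁ = 2.77 × 1.496×10^8 = 4.14392×10^8 km; r₂ = 0.685 × 1.496×10^8 = 1.02476×10^8 km.
The Hohmann ellipse has a_t = (r₁ + r₂)/2 = 2.58434×10^8 km.
By Kepler's third law the transfer-orbit period is T = 2π√(a_t³/μ), so t = T/2 = 3.583×10^7 s.
Converting: 3.583×10^7 s ÷ 86400 s/day = 414.7 days.

t = 414.7 days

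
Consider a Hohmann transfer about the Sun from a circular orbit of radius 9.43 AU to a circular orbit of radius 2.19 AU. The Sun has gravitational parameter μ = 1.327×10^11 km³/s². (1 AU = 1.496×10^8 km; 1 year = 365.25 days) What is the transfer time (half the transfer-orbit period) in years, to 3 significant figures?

t = 7.00 years

In km: r₁ = 9.43 × 1.496×10^8 = 1.410728×10^9 km; r₂ = 2.19 × 1.496×10^8 = 3.27624×10^8 km.
Semi-major axis of the transfer orbit: a_t = (1.410728×10^9 + 3.27624×10^8)/2 = 8.69176×10^8 km.
Transfer time t = π√(a_t³/μ) = π√((8.69176×10^8)³ / 1.327×10^11) = 2.210×10^8 s.
Converting: 2.210×10^8 s ÷ 3.15576×10^7 s/year (365.25 × 86400) = 7.00 years.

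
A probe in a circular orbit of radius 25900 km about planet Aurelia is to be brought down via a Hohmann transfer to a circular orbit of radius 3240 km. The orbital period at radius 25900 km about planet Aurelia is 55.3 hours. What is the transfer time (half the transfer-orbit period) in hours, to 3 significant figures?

From Kepler's third law T² = 4π²r³/μ at r = 25900 km, T = 55.3 hours = 55.3 × 3600 s = 1.9908×10^5 s: μ = 4π²r³/T² = 17306.3 km³/s².
The Hohmann ellipse has a_t = (r₁ + r₂)/2 = 14570 km.
By Kepler's third law the transfer-orbit period is T = 2π√(a_t³/μ), so t = T/2 = 42000 s.
Converting: 42000 s ÷ 3600 s/hour = 11.7 hours.

t = 11.7 hours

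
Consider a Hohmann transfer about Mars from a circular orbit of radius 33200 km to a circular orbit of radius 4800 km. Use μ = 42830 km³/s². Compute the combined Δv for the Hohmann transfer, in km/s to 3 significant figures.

Δv = 1.53 km/s

Transfer-ellipse semi-major axis a_t = (r₁ + r₂)/2 = (33200 + 4800)/2 = 19000 km.
Circular speed at r₁: v₁ = √(μ/r₁) = √(42830/33200) = 1.1358 km/s.
On the transfer ellipse at r₁, v² = μ(2/r − 1/a) gives v_a = √[μ(2/r₁ − 1/a_t)] = 0.57089 km/s.
First burn Δv₁ = |v_a − v₁| = 0.5649 km/s.
At r₂, v₂ = √(μ/r₂) = 2.9871 km/s.
Transfer-orbit speed at r₂: v_p = √[μ(2/r₂ − 1/a_t)] = 3.9486 km/s.
Second burn Δv₂ = |v₂ − v_p| = 0.9615 km/s.
Δv = Δv₁ + Δv₂ = 0.5649 + 0.9615 = 1.526 km/s.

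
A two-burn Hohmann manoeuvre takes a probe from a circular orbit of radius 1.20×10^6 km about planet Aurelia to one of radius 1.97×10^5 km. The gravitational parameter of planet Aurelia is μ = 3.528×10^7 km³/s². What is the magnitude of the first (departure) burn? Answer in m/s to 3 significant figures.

Δv₁ = 2540 m/s

The Hohmann ellipse has a_t = (r₁ + r₂)/2 = 6.985×10^5 km.
On the circular orbit at r = 1.200×10^6 km, v_c = √(μ/r) = 5.4222 km/s.
Vis-viva on the transfer ellipse at r = 1.200×10^6 km gives v_t = √[μ(2/r − 1/a_t)] = 2.8795 km/s.
Δv₁ = |v_t − v_c| = |2.8795 − 5.4222| = 2.543 km/s.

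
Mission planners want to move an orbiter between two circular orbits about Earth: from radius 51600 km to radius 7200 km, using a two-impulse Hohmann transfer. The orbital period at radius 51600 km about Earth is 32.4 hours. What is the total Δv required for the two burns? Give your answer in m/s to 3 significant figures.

Δv = 3820 m/s

From Kepler's third law T² = 4π²r³/μ at r = 51600 km, T = 32.4 hours = 32.4 × 3600 s = 1.1664×10^5 s: μ = 4π²r³/T² = 3.98670×10^5 km³/s².
Semi-major axis of the transfer orbit: a_t = (51600 + 7200)/2 = 29400 km.
Circular speed at r₁: v₁ = √(μ/r₁) = √(3.98670×10^5/51600) = 2.780 km/s.
Transfer-orbit speed at r₁ (vis-viva equation): v_a = √[μ(2/r₁ − 1/a_t)] = 1.376 km/s.
First burn Δv₁ = |v_a − v₁| = 1.404 km/s.
At r₂, v₂ = √(μ/r₂) = 7.441 km/s.
Transfer-orbit speed at r₂: v_p = √[μ(2/r₂ − 1/a_t)] = 9.858 km/s.
Second burn Δv₂ = |v₂ − v_p| = 2.417 km/s.
Total Δv = Δv₁ + Δv₂ = 3.821 km/s.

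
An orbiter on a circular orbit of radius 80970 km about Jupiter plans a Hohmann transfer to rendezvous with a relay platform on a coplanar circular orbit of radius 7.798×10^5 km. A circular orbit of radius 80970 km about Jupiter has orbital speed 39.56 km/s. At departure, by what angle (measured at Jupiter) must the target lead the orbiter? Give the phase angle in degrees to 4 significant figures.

φ = 106.2°

From the circular-orbit relation v² = μ/r at r = 80970 km: μ = v²r = (39.56)² × 80970 = 1.26718×10^8 km³/s².
The Hohmann ellipse has a_t = (r₁ + r₂)/2 = 4.30385×10^5 km.
Transfer time t = π√(a_t³/μ) = 78800 s.
Target angular speed ω₂ = √(μ/r₂³) = 1.635×10^-5 rad/s.
Angle swept by the target during transfer: ω₂·t = 1.288 rad = 73.80°.
The orbiter traverses 180° on the transfer ellipse, so the target must lead by 180° − 73.80° = 106.2°.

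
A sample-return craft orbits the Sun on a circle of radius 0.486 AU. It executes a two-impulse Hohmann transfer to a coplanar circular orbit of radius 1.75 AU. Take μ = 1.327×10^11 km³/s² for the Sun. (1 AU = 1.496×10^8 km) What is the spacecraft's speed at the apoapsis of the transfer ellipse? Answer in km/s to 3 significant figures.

In km: r₁ = 0.486 × 1.496×10^8 = 7.27056×10^7 km; r₂ = 1.75 × 1.496×10^8 = 2.618×10^8 km.
Semi-major axis of the transfer orbit: a_t = (7.27056×10^7 + 2.618×10^8)/2 = 1.672528×10^8 km.
The apoapsis of the transfer ellipse is at r = 2.618×10^8 km.
Applying v² = μ(2/r − 1/a_t): v = 14.84 km/s.

v = 14.8 km/s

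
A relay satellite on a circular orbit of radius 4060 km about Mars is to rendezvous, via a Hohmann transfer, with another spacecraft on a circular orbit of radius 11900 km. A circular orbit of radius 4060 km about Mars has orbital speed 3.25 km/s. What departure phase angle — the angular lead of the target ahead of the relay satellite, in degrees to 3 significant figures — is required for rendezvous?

From the circular-orbit relation v² = μ/r at r = 4060 km: μ = v²r = (3.25)² × 4060 = 42883.8 km³/s².
The Hohmann ellipse has a_t = (r₁ + r₂)/2 = 7980 km.
Transfer time t = π√(a_t³/μ) = 10814.53 s.
Target angular speed ω₂ = √(μ/r₂³) = 1.595240×10^-4 rad/s.
Angle swept by the target during transfer: ω₂·t = 1.725177 rad = 98.845°.
The relay satellite traverses 180° on the transfer ellipse, so the target must lead by 180° − 98.845° = 81.2°.

φ = 81.2°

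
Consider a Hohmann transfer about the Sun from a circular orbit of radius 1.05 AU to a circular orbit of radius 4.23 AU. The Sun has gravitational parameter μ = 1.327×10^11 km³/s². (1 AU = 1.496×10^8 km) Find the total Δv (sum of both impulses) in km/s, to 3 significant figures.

Δv = 13.1 km/s

In km: r₁ = 1.05 × 1.496×10^8 = 1.5708×10^8 km; r₂ = 4.23 × 1.496×10^8 = 6.32808×10^8 km.
Semi-major axis of the transfer orbit: a_t = (1.5708×10^8 + 6.32808×10^8)/2 = 3.94944×10^8 km.
Circular speed at r₁: v₁ = √(μ/r₁) = √(1.327×10^11/1.5708×10^8) = 29.065 km/s.
On the transfer ellipse at r₁, vis-viva equation gives v_p = √[μ(2/r₁ − 1/a_t)] = 36.791 km/s.
First burn Δv₁ = |v_p − v₁| = 7.726 km/s.
Circular speed at r₂: v₂ = √(μ/r₂) = 14.481 km/s.
Transfer-orbit speed at r₂: v_a = √[μ(2/r₂ − 1/a_t)] = 9.1326 km/s.
Second burn Δv₂ = |v₂ − v_a| = 5.348 km/s.
Δv = Δv₁ + Δv₂ = 7.726 + 5.348 = 13.07 km/s.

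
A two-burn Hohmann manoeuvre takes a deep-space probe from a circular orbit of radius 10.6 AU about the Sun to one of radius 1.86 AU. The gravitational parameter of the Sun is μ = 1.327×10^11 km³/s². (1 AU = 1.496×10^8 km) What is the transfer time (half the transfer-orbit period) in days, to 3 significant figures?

t = 2840 days

In km: r₁ = 10.6 × 1.496×10^8 = 1.58576×10^9 km; r₂ = 1.86 × 1.496×10^8 = 2.78256×10^8 km.
The Hohmann ellipse has a_t = (r₁ + r₂)/2 = 9.32008×10^8 km.
Half the transfer-orbit period gives t = π√(a_t³/μ) = 2.454×10^8 s.
Converting: 2.454×10^8 s ÷ 86400 s/day = 2840 days.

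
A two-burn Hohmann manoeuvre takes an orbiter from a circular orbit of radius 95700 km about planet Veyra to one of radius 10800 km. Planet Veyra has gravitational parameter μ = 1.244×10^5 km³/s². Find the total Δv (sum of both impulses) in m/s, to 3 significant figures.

Δv = 1780 m/s

The Hohmann ellipse has a_t = (r₁ + r₂)/2 = 53250 km.
At r₁ the circular-orbit speed is v₁ = √(μ/r₁) = 1.14013 km/s.
On the transfer ellipse at r₁, vis-viva gives v_a = √[μ(2/r₁ − 1/a_t)] = 0.513460 km/s.
First burn Δv₁ = |v_a − v₁| = 0.6267 km/s.
Circular speed at r₂: v₂ = √(μ/r₂) = 3.394 km/s.
Transfer-orbit speed at r₂: v_p = √[μ(2/r₂ − 1/a_t)] = 4.550 km/s.
Second burn Δv₂ = |v₂ − v_p| = 1.156 km/s.
Δv = Δv₁ + Δv₂ = 0.6267 + 1.156 = 1.783 km/s.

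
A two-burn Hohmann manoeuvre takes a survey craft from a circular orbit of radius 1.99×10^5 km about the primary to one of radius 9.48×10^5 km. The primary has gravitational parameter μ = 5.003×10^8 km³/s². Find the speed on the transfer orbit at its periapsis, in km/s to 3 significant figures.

Semi-major axis of the transfer orbit: a_t = (1.990×10^5 + 9.480×10^5)/2 = 5.735×10^5 km.
The periapsis of the transfer ellipse is at r = 1.990×10^5 km.
Vis-viva: v = √[μ(2/r − 1/a_t)] = √[5.003×10^8 × (2/1.990×10^5 − 1/5.735×10^5)] = 64.47 km/s.

v = 64.5 km/s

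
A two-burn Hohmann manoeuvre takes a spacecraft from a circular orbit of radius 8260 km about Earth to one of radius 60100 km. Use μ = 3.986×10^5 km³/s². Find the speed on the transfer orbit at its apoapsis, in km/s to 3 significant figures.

v = 1.27 km/s

Semi-major axis of the transfer orbit: a_t = (8260 + 60100)/2 = 34180 km.
The apoapsis of the transfer ellipse is at r = 60100 km.
Vis-viva: v = √[μ(2/r − 1/a_t)] = √[3.986×10^5 × (2/60100 − 1/34180)] = 1.266 km/s.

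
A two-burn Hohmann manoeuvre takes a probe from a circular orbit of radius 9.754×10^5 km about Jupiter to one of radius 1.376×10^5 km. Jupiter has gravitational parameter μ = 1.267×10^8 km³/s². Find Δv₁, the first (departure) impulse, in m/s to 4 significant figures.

Semi-major axis of the transfer orbit: a_t = (9.754×10^5 + 1.376×10^5)/2 = 5.565×10^5 km.
On the circular orbit at r = 9.754×10^5 km, v_c = √(μ/r) = 11.397 km/s.
Vis-viva on the transfer ellipse at r = 9.754×10^5 km gives v_t = √[μ(2/r − 1/a_t)] = 5.6673 km/s.
Δv₁ = |v_t − v_c| = |5.6673 − 11.397| = 5.730 km/s.

Δv₁ = 5730 m/s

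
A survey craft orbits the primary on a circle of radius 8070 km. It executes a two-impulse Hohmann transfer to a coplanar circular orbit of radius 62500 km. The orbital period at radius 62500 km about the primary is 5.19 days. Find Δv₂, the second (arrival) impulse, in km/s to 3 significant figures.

From Kepler's third law T² = 4π²r³/μ at r = 62500 km, T = 5.19 days = 5.19 × 86400 s = 4.48416×10^5 s: μ = 4π²r³/T² = 47933.3 km³/s².
Semi-major axis of the transfer orbit: a_t = (8070 + 62500)/2 = 35285 km.
Circular speed at r = 62500 km: v_c = √(μ/r) = 0.8757 km/s.
Vis-viva on the transfer ellipse at r = 62500 km gives v_t = √[μ(2/r − 1/a_t)] = 0.4188 km/s.
Δv₂ = |v_t − v_c| = |0.4188 − 0.8757| = 0.4569 km/s.

Δv₂ = 0.457 km/s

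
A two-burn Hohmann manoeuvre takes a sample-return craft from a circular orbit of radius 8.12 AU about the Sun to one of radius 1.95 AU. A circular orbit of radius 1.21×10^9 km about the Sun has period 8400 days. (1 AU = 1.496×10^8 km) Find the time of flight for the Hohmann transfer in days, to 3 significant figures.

t = 2060 days

From Kepler's third law T² = 4π²r³/μ at r = 1.21×10^9 km, T = 8400 days = 8400 × 86400 s = 7.2576×10^8 s: μ = 4π²r³/T² = 1.32779×10^11 km³/s².
In km: r₁ = 8.12 × 1.496×10^8 = 1.214752×10^9 km; r₂ = 1.95 × 1.496×10^8 = 2.9172×10^8 km.
Semi-major axis of the transfer orbit: a_t = (1.214752×10^9 + 2.9172×10^8)/2 = 7.53236×10^8 km.
Transfer time t = π√(a_t³/μ) = π√((7.53236×10^8)³ / 1.32779×10^11) = 1.782×10^8 s.
Converting: 1.782×10^8 s ÷ 86400 s/day = 2060 days.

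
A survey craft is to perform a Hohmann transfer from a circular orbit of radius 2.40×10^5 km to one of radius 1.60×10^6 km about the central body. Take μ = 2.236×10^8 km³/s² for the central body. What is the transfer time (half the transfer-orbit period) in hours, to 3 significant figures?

Transfer-ellipse semi-major axis a_t = (r₁ + r₂)/2 = (2.400×10^5 + 1.600×10^6)/2 = 9.200×10^5 km.
Transfer time t = π√(a_t³/μ) = π√((9.200×10^5)³ / 2.236×10^8) = 1.854×10^5 s.
Converting: 1.854×10^5 s ÷ 3600 s/hour = 51.5 hours.

t = 51.5 hours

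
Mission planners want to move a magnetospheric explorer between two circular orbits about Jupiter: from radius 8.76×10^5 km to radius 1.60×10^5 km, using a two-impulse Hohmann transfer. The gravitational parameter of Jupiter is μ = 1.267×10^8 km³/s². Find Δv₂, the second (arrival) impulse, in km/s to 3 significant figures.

The Hohmann ellipse has a_t = (r₁ + r₂)/2 = 5.180×10^5 km.
On the circular orbit at r = 1.600×10^5 km, v_c = √(μ/r) = 28.140 km/s.
Transfer-orbit speed at the same r (vis-viva, a = a_t): v_t = √[μ(2/r − 1/a_t)] = 36.594 km/s.
Δv₂ = |v_t − v_c| = |36.594 − 28.140| = 8.454 km/s.

Δv₂ = 8.45 km/s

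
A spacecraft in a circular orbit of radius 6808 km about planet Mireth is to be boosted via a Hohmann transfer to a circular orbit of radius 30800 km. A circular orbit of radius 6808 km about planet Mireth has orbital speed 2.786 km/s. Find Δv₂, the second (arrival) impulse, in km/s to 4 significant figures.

Δv₂ = 0.5217 km/s

From the circular-orbit relation v² = μ/r at r = 6808 km: μ = v²r = (2.786)² × 6808 = 52842.3 km³/s².
Transfer-ellipse semi-major axis a_t = (r₁ + r₂)/2 = (6808 + 30800)/2 = 18804 km.
Circular speed at r = 30800 km: v_c = √(μ/r) = 1.3098 km/s.
Transfer-orbit speed at the same r (vis-viva, a = a_t): v_t = √[μ(2/r − 1/a_t)] = 0.78813 km/s.
Δv₂ = |v_t − v_c| = |0.78813 − 1.3098| = 0.5217 km/s.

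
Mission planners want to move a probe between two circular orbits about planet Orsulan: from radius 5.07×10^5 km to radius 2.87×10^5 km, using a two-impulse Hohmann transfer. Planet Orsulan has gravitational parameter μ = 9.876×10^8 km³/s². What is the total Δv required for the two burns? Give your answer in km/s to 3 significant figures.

Semi-major axis of the transfer orbit: a_t = (5.070×10^5 + 2.870×10^5)/2 = 3.970×10^5 km.
Circular speed at r₁: v₁ = √(μ/r₁) = √(9.876×10^8/5.070×10^5) = 44.135 km/s.
Transfer-orbit speed at r₁ (vis-viva): v_a = √[μ(2/r₁ − 1/a_t)] = 37.526 km/s.
First burn Δv₁ = |v_a − v₁| = 6.609 km/s.
At r₂, v₂ = √(μ/r₂) = 58.661 km/s.
Transfer-orbit speed at r₂: v_p = √[μ(2/r₂ − 1/a_t)] = 66.292 km/s.
Second burn Δv₂ = |v₂ − v_p| = 7.631 km/s.
Total Δv = Δv₁ + Δv₂ = 14.24 km/s.

Δv = 14.2 km/s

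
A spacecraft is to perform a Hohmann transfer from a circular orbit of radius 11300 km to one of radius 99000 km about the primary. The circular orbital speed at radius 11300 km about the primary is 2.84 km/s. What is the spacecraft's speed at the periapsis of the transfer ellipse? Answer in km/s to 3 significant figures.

v = 3.81 km/s

From the circular-orbit relation v² = μ/r at r = 11300 km: μ = v²r = (2.84)² × 11300 = 91141.3 km³/s².
The Hohmann ellipse has a_t = (r₁ + r₂)/2 = 55150 km.
The periapsis of the transfer ellipse is at r = 11300 km.
From the vis-viva equation, v = √[μ(2/r − 1/a_t)] = 3.805 km/s.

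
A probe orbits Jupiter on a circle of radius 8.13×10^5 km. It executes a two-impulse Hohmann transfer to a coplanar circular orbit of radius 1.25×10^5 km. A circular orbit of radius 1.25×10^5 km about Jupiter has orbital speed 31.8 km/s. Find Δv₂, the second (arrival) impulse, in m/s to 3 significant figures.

From the circular-orbit relation v² = μ/r at r = 1.25×10^5 km: μ = v²r = (31.8)² × 1.25×10^5 = 1.26405×10^8 km³/s².
The Hohmann ellipse has a_t = (r₁ + r₂)/2 = 4.690×10^5 km.
On the circular orbit at r = 1.250×10^5 km, v_c = √(μ/r) = 31.80 km/s.
Vis-viva on the transfer ellipse at r = 1.250×10^5 km gives v_t = √[μ(2/r − 1/a_t)] = 41.87 km/s.
Δv₂ = |v_t − v_c| = |41.87 − 31.80| = 10.07 km/s.

Δv₂ = 10100 m/s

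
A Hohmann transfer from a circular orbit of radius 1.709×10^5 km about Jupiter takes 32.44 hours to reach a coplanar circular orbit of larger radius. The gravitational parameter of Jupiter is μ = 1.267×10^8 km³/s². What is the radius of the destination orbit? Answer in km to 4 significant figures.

r₂ = 9.480×10^5 km

Transfer time t = 32.44 hours = 1.16784×10^5 s, and t = π√(a_t³/μ).
So a_t = (μ t²/π²)^(1/3) = (1.267×10^8 × (1.16784×10^5)² / π²)^(1/3) = 5.5943×10^5 km.
Since a_t = (r₁ + r₂)/2, r₂ = 2a_t − r₁ = 2×5.5943×10^5 − 1.709×10^5 = 9.4796×10^5 km.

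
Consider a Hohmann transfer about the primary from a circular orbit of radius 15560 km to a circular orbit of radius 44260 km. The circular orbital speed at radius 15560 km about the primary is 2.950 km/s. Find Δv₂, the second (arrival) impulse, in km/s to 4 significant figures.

From the circular-orbit relation v² = μ/r at r = 15560 km: μ = v²r = (2.950)² × 15560 = 1.35411×10^5 km³/s².
Semi-major axis of the transfer orbit: a_t = (15560 + 44260)/2 = 29910 km.
On the circular orbit at r = 44260 km, v_c = √(μ/r) = 1.7491 km/s.
Vis-viva on the transfer ellipse at r = 44260 km gives v_t = √[μ(2/r − 1/a_t)] = 1.2616 km/s.
Δv₂ = |v_t − v_c| = |1.2616 − 1.7491| = 0.4875 km/s.

Δv₂ = 0.4875 km/s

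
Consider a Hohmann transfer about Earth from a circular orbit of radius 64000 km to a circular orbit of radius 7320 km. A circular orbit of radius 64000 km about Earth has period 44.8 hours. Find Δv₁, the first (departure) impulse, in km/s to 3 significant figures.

Δv₁ = 1.36 km/s

From Kepler's third law T² = 4π²r³/μ at r = 64000 km, T = 44.8 hours = 44.8 × 3600 s = 1.6128×10^5 s: μ = 4π²r³/T² = 3.97868×10^5 km³/s².
Transfer-ellipse semi-major axis a_t = (r₁ + r₂)/2 = (64000 + 7320)/2 = 35660 km.
Circular speed at r = 64000 km: v_c = √(μ/r) = 2.4933 km/s.
Vis-viva on the transfer ellipse at r = 64000 km gives v_t = √[μ(2/r − 1/a_t)] = 1.1297 km/s.
Δv₁ = |v_t − v_c| = |1.1297 − 2.4933| = 1.364 km/s.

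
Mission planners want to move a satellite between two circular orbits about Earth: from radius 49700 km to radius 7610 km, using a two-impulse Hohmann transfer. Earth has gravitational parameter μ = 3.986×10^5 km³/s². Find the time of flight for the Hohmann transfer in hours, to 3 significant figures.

t = 6.70 hours

The Hohmann ellipse has a_t = (r₁ + r₂)/2 = 28655 km.
Half the transfer-orbit period gives t = π√(a_t³/μ) = 24137 s.
Converting: 24137 s ÷ 3600 s/hour = 6.70 hours.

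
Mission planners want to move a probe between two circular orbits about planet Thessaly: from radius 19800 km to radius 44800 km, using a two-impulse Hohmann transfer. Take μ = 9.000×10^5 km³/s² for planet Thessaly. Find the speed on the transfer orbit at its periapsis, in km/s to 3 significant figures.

Transfer-ellipse semi-major axis a_t = (r₁ + r₂)/2 = (19800 + 44800)/2 = 32300 km.
At periapsis, r = 19800 km.
Vis-viva: v = √[μ(2/r − 1/a_t)] = √[9.000×10^5 × (2/19800 − 1/32300)] = 7.940 km/s.

v = 7.94 km/s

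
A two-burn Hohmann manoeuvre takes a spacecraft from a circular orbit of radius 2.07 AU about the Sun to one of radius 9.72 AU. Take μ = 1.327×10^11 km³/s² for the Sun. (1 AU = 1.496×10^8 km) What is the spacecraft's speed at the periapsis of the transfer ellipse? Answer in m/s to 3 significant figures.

In km: r₁ = 2.07 × 1.496×10^8 = 3.09672×10^8 km; r₂ = 9.72 × 1.496×10^8 = 1.454112×10^9 km.
Transfer-ellipse semi-major axis a_t = (r₁ + r₂)/2 = (3.09672×10^8 + 1.454112×10^9)/2 = 8.81892×10^8 km.
The periapsis of the transfer ellipse is at r = 3.09672×10^8 km.
Vis-viva: v = √[μ(2/r − 1/a_t)] = √[1.327×10^11 × (2/3.09672×10^8 − 1/8.81892×10^8)] = 26.58 km/s.

v = 26600 m/s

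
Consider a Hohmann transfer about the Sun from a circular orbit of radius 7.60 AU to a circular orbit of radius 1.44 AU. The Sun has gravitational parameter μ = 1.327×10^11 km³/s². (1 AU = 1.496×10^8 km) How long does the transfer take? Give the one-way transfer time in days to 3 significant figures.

t = 1760 days

In km: r₁ = 7.60 × 1.496×10^8 = 1.13696×10^9 km; r₂ = 1.44 × 1.496×10^8 = 2.15424×10^8 km.
Transfer-ellipse semi-major axis a_t = (r₁ + r₂)/2 = (1.13696×10^9 + 2.15424×10^8)/2 = 6.76192×10^8 km.
By Kepler's third law the transfer-orbit period is T = 2π√(a_t³/μ), so t = T/2 = 1.5164×10^8 s.
Converting: 1.5164×10^8 s ÷ 86400 s/day = 1760 days.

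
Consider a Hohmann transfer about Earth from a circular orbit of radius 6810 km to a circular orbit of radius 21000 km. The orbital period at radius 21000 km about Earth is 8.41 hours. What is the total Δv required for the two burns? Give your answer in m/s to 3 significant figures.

Δv = 3060 m/s

From Kepler's third law T² = 4π²r³/μ at r = 21000 km, T = 8.41 hours = 8.41 × 3600 s = 30276 s: μ = 4π²r³/T² = 3.98860×10^5 km³/s².
Semi-major axis of the transfer orbit: a_t = (6810 + 21000)/2 = 13905 km.
Circular speed at r₁: v₁ = √(μ/r₁) = √(3.98860×10^5/6810) = 7.653 km/s.
On the transfer ellipse at r₁, vis-viva gives v_p = √[μ(2/r₁ − 1/a_t)] = 9.405 km/s.
First burn Δv₁ = |v_p − v₁| = 1.752 km/s.
Circular speed at r₂: v₂ = √(μ/r₂) = 4.358 km/s.
Transfer-orbit speed at r₂: v_a = √[μ(2/r₂ − 1/a_t)] = 3.050 km/s.
Second burn Δv₂ = |v₂ − v_a| = 1.308 km/s.
Δv = Δv₁ + Δv₂ = 1.752 + 1.308 = 3.060 km/s.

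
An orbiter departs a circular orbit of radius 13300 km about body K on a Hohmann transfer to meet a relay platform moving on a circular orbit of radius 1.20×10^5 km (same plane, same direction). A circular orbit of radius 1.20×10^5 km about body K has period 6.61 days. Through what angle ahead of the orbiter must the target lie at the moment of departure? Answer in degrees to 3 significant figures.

φ = 105°

From Kepler's third law T² = 4π²r³/μ at r = 1.20×10^5 km, T = 6.61 days = 6.61 × 86400 s = 5.71104×10^5 s: μ = 4π²r³/T² = 2.09157×10^5 km³/s².
The Hohmann ellipse has a_t = (r₁ + r₂)/2 = 66650 km.
Transfer time t = π√(a_t³/μ) = 1.1820×10^5 s.
Target angular speed ω₂ = √(μ/r₂³) = 1.1002×10^-5 rad/s.
Angle swept by the target during transfer: ω₂·t = 1.3004 rad = 74.51°.
The orbiter traverses 180° on the transfer ellipse, so the target must lead by 180° − 74.51° = 105°.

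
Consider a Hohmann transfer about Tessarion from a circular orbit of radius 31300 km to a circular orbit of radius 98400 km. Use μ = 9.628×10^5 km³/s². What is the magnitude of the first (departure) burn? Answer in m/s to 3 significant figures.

Semi-major axis of the transfer orbit: a_t = (31300 + 98400)/2 = 64850 km.
On the circular orbit at r = 31300 km, v_c = √(μ/r) = 5.546 km/s.
Transfer-orbit speed at the same r (vis-viva, a = a_t): v_t = √[μ(2/r − 1/a_t)] = 6.832 km/s.
Δv₁ = |v_t − v_c| = |6.832 − 5.546| = 1.286 km/s.

Δv₁ = 1290 m/s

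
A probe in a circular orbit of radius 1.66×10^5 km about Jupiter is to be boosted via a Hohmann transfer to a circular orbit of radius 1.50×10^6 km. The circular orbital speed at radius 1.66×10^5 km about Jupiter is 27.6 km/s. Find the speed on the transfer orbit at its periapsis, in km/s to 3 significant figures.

v = 37.0 km/s

From the circular-orbit relation v² = μ/r at r = 1.66×10^5 km: μ = v²r = (27.6)² × 1.66×10^5 = 1.26452×10^8 km³/s².
Semi-major axis of the transfer orbit: a_t = (1.660×10^5 + 1.500×10^6)/2 = 8.330×10^5 km.
At periapsis, r = 1.660×10^5 km.
From the vis-viva equation, v = √[μ(2/r − 1/a_t)] = 37.04 km/s.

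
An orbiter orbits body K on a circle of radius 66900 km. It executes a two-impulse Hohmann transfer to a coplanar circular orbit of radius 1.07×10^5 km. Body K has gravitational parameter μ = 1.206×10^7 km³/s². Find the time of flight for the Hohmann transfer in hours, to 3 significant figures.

t = 6.44 hours

The Hohmann ellipse has a_t = (r₁ + r₂)/2 = 86950 km.
Transfer time t = π√(a_t³/μ) = π√((86950)³ / 1.206×10^7) = 23190 s.
Converting: 23190 s ÷ 3600 s/hour = 6.44 hours.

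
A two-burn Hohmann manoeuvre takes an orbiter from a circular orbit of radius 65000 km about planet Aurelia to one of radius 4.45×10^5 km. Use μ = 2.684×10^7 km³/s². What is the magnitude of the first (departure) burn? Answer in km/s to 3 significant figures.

Δv₁ = 6.52 km/s

Semi-major axis of the transfer orbit: a_t = (65000 + 4.450×10^5)/2 = 2.550×10^5 km.
Circular speed at r = 65000 km: v_c = √(μ/r) = 20.321 km/s.
Transfer-orbit speed at the same r (vis-viva, a = a_t): v_t = √[μ(2/r − 1/a_t)] = 26.844 km/s.
Δv₁ = |v_t − v_c| = |26.844 − 20.321| = 6.523 km/s.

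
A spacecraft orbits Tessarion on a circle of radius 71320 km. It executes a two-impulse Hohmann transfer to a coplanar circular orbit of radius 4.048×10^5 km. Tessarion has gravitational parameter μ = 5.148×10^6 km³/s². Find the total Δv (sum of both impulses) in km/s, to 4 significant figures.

The Hohmann ellipse has a_t = (r₁ + r₂)/2 = 2.3806×10^5 km.
At r₁ the circular-orbit speed is v₁ = √(μ/r₁) = 8.4960 km/s.
Transfer-orbit speed at r₁ (vis-viva): v_p = √[μ(2/r₁ − 1/a_t)] = 11.079 km/s.
First burn Δv₁ = |v_p − v₁| = 2.583 km/s.
At r₂, v₂ = √(μ/r₂) = 3.566 km/s.
Transfer-orbit speed at r₂: v_a = √[μ(2/r₂ − 1/a_t)] = 1.952 km/s.
Second burn Δv₂ = |v₂ − v_a| = 1.614 km/s.
Δv = Δv₁ + Δv₂ = 2.583 + 1.614 = 4.197 km/s.

Δv = 4.197 km/s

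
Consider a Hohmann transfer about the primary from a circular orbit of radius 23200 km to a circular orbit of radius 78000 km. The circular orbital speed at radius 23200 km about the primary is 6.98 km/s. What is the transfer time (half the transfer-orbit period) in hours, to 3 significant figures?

From the circular-orbit relation v² = μ/r at r = 23200 km: μ = v²r = (6.98)² × 23200 = 1.13031×10^6 km³/s².
The Hohmann ellipse has a_t = (r₁ + r₂)/2 = 50600 km.
Half the transfer-orbit period gives t = π√(a_t³/μ) = 33630 s.
Converting: 33630 s ÷ 3600 s/hour = 9.34 hours.

t = 9.34 hours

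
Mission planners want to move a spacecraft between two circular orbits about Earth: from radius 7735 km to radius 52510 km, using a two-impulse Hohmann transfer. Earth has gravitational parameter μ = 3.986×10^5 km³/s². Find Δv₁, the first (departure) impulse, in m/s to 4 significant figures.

The Hohmann ellipse has a_t = (r₁ + r₂)/2 = 30122.5 km.
On the circular orbit at r = 7735 km, v_c = √(μ/r) = 7.179 km/s.
Transfer-orbit speed at the same r (vis-viva, a = a_t): v_t = √[μ(2/r − 1/a_t)] = 9.478 km/s.
Δv₁ = |v_t − v_c| = |9.478 − 7.179| = 2.299 km/s.

Δv₁ = 2299 m/s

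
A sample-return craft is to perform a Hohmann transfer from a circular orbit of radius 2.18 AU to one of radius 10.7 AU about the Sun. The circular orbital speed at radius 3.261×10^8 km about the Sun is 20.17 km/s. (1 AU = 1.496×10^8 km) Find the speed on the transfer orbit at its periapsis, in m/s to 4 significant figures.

v = 26000 m/s

From the circular-orbit relation v² = μ/r at r = 3.261×10^8 km: μ = v²r = (20.17)² × 3.261×10^8 = 1.32667×10^11 km³/s².
In km: r₁ = 2.18 × 1.496×10^8 = 3.26128×10^8 km; r₂ = 10.7 × 1.496×10^8 = 1.60072×10^9 km.
Semi-major axis of the transfer orbit: a_t = (3.26128×10^8 + 1.60072×10^9)/2 = 9.63424×10^8 km.
The periapsis of the transfer ellipse is at r = 3.26128×10^8 km.
Vis-viva: v = √[μ(2/r − 1/a_t)] = √[1.32667×10^11 × (2/3.26128×10^8 − 1/9.63424×10^8)] = 26.00 km/s.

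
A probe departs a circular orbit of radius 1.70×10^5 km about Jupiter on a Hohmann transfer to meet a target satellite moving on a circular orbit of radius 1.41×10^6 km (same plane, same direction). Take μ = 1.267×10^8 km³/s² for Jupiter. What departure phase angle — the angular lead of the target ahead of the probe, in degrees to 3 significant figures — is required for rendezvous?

φ = 105°

Semi-major axis of the transfer orbit: a_t = (1.700×10^5 + 1.410×10^6)/2 = 7.900×10^5 km.
Transfer time t = π√(a_t³/μ) = 1.95976×10^5 s.
Target angular speed ω₂ = √(μ/r₂³) = 6.72295×10^-6 rad/s.
Angle swept by the target during transfer: ω₂·t = 1.3175 rad = 75.49°.
Arrival is 180° from departure on the ellipse, so φ = 180° − 75.49° = 105°.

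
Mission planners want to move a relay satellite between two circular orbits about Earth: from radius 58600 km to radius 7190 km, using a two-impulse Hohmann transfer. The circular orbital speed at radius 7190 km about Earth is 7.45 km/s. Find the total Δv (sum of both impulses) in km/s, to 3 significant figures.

From the circular-orbit relation v² = μ/r at r = 7190 km: μ = v²r = (7.45)² × 7190 = 3.99063×10^5 km³/s².
Semi-major axis of the transfer orbit: a_t = (58600 + 7190)/2 = 32895 km.
At r₁ the circular-orbit speed is v₁ = √(μ/r₁) = 2.6096 km/s.
Transfer-orbit speed at r₁ (vis-viva): v_a = √[μ(2/r₁ − 1/a_t)] = 1.2200 km/s.
First burn Δv₁ = |v_a − v₁| = 1.3896 km/s.
Circular speed at r₂: v₂ = √(μ/r₂) = 7.4500 km/s.
Transfer-orbit speed at r₂: v_p = √[μ(2/r₂ − 1/a_t)] = 9.9435 km/s.
Second burn Δv₂ = |v₂ − v_p| = 2.4935 km/s.
Total Δv = Δv₁ + Δv₂ = 3.883 km/s.

Δv = 3.88 km/s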